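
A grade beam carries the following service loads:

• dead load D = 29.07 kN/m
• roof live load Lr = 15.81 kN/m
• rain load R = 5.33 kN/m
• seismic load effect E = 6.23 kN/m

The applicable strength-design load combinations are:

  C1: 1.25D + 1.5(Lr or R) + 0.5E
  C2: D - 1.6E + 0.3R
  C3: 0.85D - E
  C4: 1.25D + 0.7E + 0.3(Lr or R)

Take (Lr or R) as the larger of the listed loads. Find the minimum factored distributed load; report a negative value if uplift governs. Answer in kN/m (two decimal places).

18.48 kN/m

(Lr or R) → Lr = 15.81 kN/m.
C1: 1.25(29.07) + 1.5(15.81) + 0.5(6.23) = 63.17
C2: 1.0(29.07) - 1.6(6.23) + 0.3(5.33) = 29.07 - 9.97 + 1.60 = 20.70
C3: 0.85(29.07) - 1.0(6.23) = 24.71 - 6.23 = 18.48
C4: 1.25(29.07) + 0.7(6.23) + 0.3(15.81) = 36.34 + 4.36 + 4.74 = 45.44
Combination 3 gives the minimum: 18.48 kN/m.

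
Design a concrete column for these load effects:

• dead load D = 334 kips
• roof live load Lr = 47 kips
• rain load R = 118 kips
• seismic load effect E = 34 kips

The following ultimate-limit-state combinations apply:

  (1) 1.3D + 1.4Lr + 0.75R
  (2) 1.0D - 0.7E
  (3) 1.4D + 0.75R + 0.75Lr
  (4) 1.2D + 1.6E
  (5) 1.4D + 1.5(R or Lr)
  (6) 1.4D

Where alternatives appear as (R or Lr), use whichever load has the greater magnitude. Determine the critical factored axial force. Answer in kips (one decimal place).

644.6 kips

(R or Lr) → R = 118 kips.
(1) 1.3(334) + 1.4(47) + 0.75(118) = 588.5
(2) 1.0(334) - 0.7(34) = 310.2
(3) 1.4(334) + 0.75(118) + 0.75(47) = 591.4
(4) 1.2(334) + 1.6(34) = 455.2
(5) 1.4(334) + 1.5(118) = 644.6
(6) 1.4(334) = 467.6
Maximum is from combination 5.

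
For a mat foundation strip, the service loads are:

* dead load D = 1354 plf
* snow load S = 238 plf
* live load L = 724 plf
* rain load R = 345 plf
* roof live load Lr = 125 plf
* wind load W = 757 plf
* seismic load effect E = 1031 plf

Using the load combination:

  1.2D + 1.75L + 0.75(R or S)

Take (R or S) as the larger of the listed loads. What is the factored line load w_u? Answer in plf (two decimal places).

(R or S) → R = 345 plf.
1.2(1354) + 1.75(724) + 0.75(345) = 3150.55
w_u = 3150.55 plf.

3150.55 plf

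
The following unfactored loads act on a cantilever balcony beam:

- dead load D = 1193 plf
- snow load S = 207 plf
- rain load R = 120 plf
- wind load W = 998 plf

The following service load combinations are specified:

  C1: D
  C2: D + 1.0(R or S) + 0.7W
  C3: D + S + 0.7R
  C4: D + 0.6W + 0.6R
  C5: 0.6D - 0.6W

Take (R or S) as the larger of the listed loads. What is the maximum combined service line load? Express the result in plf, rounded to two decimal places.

(R or S) → S = 207 plf.
C1: 1.0(1193) = 1193.00
C2: 1.0(1193) + 1.0(207) + 0.7(998) = 1193.00 + 207.00 + 698.60 = 2098.60
C3: 1.0(1193) + 1.0(207) + 0.7(120) = 1193.00 + 207.00 + 84.00 = 1484.00
C4: 1.0(1193) + 0.6(998) + 0.6(120) = 1193.00 + 598.80 + 72.00 = 1863.80
C5: 0.6(1193) - 0.6(998) = 715.80 - 598.80 = 117.00
Combination 2 governs: w = 2098.60 plf.

2098.60 plf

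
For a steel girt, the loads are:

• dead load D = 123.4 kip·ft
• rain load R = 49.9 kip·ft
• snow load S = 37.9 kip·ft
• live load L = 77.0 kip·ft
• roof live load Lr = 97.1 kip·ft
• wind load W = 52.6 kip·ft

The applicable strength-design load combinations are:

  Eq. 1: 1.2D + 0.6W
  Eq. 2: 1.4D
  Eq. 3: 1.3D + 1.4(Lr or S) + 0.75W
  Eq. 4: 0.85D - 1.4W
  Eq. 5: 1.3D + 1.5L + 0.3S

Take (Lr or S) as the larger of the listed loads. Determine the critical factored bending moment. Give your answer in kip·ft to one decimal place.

(Lr or S) → Lr = 97.1 kip·ft.
Eq. 1: 1.2(123.4) + 0.6(52.6) = 179.6
Eq. 2: 1.4(123.4) = 172.8
Eq. 3: 1.3(123.4) + 1.4(97.1) + 0.75(52.6) = 335.8
Eq. 4: 0.85(123.4) - 1.4(52.6) = 31.3
Eq. 5: 1.3(123.4) + 1.5(77.0) + 0.3(37.9) = 287.3
Maximum is from combination 3.

335.8 kip·ft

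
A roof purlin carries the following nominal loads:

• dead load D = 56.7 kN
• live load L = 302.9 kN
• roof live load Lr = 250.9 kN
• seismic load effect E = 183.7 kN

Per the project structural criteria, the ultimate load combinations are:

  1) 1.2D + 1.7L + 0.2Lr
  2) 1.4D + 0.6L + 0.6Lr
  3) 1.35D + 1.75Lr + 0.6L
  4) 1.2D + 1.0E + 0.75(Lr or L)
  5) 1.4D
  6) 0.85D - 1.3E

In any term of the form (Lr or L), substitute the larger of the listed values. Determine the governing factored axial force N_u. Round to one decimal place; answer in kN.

697.4 kN

(Lr or L) → L = 302.9 kN.
1) 1.2(56.7) + 1.7(302.9) + 0.2(250.9) = 633.2
2) 1.4(56.7) + 0.6(302.9) + 0.6(250.9) = 411.7
3) 1.35(56.7) + 1.75(250.9) + 0.6(302.9) = 697.4
4) 1.2(56.7) + 1.0(183.7) + 0.75(302.9) = 68.0 + 183.7 + 227.2 = 478.9
5) 1.4(56.7) = 79.4
6) 0.85(56.7) - 1.3(183.7) = 48.2 - 238.8 = -190.6
Maximum is from combination 3.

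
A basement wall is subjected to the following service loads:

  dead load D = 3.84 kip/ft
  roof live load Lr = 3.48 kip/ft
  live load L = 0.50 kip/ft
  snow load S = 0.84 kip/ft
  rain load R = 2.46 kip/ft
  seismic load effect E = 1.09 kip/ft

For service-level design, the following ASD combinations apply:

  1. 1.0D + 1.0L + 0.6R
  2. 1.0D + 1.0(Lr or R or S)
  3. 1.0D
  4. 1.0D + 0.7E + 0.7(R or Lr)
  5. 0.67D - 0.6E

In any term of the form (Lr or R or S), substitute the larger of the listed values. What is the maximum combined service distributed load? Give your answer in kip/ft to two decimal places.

(Lr or R or S) → Lr = 3.48 kip/ft; (R or Lr) → Lr = 3.48 kip/ft.
1. 1.0(3.84) + 1.0(0.50) + 0.6(2.46) = 3.84 + 0.50 + 1.48 = 5.82
2. 1.0(3.84) + 1.0(3.48) = 3.84 + 3.48 = 7.32
3. 1.0(3.84) = 3.84
4. 1.0(3.84) + 0.7(1.09) + 0.7(3.48) = 3.84 + 0.76 + 2.44 = 7.04
5. 0.67(3.84) - 0.6(1.09) = 2.57 - 0.65 = 1.92
The controlling combination is 2, giving 7.32 kip/ft.

7.32 kip/ft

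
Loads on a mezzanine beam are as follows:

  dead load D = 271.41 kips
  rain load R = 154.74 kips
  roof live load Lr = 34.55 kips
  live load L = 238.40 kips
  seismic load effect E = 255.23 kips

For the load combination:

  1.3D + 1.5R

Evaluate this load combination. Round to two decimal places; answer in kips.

584.94 kips

1.3(271.41) + 1.5(154.74) = 352.83 + 232.11 = 584.94
P_u = 584.94 kips.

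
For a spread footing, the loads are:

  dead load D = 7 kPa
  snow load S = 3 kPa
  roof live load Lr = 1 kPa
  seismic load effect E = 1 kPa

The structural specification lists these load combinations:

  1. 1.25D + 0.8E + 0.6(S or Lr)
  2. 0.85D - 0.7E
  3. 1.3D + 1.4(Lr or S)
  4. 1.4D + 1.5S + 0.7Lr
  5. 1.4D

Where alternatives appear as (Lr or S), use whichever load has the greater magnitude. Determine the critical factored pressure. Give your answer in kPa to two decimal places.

15.00 kPa

(S or Lr) → S = 3 kPa; (Lr or S) → S = 3 kPa.
1. 1.25(7) + 0.8(1) + 0.6(3) = 11.35
2. 0.85(7) - 0.7(1) = 5.25
3. 1.3(7) + 1.4(3) = 13.30
4. 1.4(7) + 1.5(3) + 0.7(1) = 15.00
5. 1.4(7) = 9.80
The controlling combination is 4, giving 15.00 kPa.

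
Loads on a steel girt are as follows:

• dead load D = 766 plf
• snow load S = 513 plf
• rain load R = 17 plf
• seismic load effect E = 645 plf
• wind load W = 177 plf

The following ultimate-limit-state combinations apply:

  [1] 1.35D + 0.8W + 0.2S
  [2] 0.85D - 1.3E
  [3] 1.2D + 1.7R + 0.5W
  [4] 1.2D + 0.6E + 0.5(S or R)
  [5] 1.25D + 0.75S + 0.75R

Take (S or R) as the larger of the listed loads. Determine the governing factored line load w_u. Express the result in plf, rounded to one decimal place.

1562.7 plf

(S or R) → S = 513 plf.
[1] 1.35(766) + 0.8(177) + 0.2(513) = 1278.3
[2] 0.85(766) - 1.3(645) = -187.4
[3] 1.2(766) + 1.7(17) + 0.5(177) = 1036.6
[4] 1.2(766) + 0.6(645) + 0.5(513) = 1562.7
[5] 1.25(766) + 0.75(513) + 0.75(17) = 1355.0
The controlling combination is 4, giving 1562.7 plf.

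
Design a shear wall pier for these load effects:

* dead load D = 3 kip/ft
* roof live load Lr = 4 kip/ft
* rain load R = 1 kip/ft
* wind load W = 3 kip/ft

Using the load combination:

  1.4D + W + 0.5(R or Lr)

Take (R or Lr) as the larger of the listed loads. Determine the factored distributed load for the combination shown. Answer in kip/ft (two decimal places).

(R or Lr) → Lr = 4 kip/ft.
1.4(3) + 1.0(3) + 0.5(4) = 4.20 + 3.00 + 2.00 = 9.20
w_u = 9.20 kip/ft.

9.20 kip/ft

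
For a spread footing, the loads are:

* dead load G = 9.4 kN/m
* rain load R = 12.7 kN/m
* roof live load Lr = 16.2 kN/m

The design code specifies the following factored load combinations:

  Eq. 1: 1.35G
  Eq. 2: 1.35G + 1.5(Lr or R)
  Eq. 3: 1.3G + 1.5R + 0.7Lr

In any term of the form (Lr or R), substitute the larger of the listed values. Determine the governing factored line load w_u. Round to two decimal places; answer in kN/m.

42.61 kN/m

(Lr or R) → Lr = 16.2 kN/m.
Eq. 1: 1.35(9.4) = 12.69
Eq. 2: 1.35(9.4) + 1.5(16.2) = 12.69 + 24.30 = 36.99
Eq. 3: 1.3(9.4) + 1.5(12.7) + 0.7(16.2) = 12.22 + 19.05 + 11.34 = 42.61
The controlling combination is 3, giving 42.61 kN/m.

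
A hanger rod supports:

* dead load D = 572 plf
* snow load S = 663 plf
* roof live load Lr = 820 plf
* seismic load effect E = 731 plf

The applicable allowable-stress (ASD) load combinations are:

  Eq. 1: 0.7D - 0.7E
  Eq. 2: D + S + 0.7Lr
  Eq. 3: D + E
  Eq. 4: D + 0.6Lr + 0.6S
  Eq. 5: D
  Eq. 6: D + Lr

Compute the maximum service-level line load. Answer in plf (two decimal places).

1809.00 plf

Eq. 1: 0.7(572) - 0.7(731) = -111.30
Eq. 2: 1.0(572) + 1.0(663) + 0.7(820) = 1809.00
Eq. 3: 1.0(572) + 1.0(731) = 1303.00
Eq. 4: 1.0(572) + 0.6(820) + 0.6(663) = 1461.80
Eq. 5: 1.0(572) = 572.00
Eq. 6: 1.0(572) + 1.0(820) = 1392.00
Combination 2 governs: w = 1809.00 plf.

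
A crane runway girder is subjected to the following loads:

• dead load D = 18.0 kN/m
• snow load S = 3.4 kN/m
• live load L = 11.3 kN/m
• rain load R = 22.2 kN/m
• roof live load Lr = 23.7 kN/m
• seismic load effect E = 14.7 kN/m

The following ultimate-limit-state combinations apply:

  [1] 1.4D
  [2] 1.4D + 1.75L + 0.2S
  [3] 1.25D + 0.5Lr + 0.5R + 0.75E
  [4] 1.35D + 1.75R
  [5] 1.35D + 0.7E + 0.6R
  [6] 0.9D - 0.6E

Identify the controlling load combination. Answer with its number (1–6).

[1] 1.4(18.0) = 25.20
[2] 1.4(18.0) + 1.75(11.3) + 0.2(3.4) = 45.66
[3] 1.25(18.0) + 0.5(23.7) + 0.5(22.2) + 0.75(14.7) = 56.48
[4] 1.35(18.0) + 1.75(22.2) = 63.15
[5] 1.35(18.0) + 0.7(14.7) + 0.6(22.2) = 47.91
[6] 0.9(18.0) - 0.6(14.7) = 7.38
The largest value is 63.15 kN/m from combination 4.

Combination 4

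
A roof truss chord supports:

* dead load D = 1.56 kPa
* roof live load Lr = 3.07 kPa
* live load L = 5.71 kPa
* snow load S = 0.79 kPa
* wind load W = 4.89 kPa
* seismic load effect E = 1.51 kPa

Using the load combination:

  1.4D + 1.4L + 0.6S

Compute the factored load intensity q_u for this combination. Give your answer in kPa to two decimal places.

10.65 kPa

1.4(1.56) + 1.4(5.71) + 0.6(0.79) = 10.65
q_u = 10.65 kPa.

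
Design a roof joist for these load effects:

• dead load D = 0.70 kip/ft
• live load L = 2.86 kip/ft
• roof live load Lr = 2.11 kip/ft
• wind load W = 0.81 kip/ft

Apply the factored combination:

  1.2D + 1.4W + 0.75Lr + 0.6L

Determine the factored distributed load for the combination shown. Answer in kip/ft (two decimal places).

1.2(0.70) + 1.4(0.81) + 0.75(2.11) + 0.6(2.86) = 5.27
w_u = 5.27 kip/ft.

5.27 kip/ft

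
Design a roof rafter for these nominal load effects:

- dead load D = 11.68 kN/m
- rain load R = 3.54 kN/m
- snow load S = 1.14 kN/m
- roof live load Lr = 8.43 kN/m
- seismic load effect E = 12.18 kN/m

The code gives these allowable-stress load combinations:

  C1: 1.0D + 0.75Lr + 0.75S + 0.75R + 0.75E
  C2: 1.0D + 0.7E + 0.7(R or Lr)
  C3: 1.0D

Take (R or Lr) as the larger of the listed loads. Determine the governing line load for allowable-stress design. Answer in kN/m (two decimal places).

(R or Lr) → Lr = 8.43 kN/m.
C1: 1.0(11.68) + 0.75(8.43) + 0.75(1.14) + 0.75(3.54) + 0.75(12.18) = 30.65
C2: 1.0(11.68) + 0.7(12.18) + 0.7(8.43) = 11.68 + 8.53 + 5.90 = 26.11
C3: 1.0(11.68) = 11.68
Combination 1 governs: w = 30.65 kN/m.

30.65 kN/m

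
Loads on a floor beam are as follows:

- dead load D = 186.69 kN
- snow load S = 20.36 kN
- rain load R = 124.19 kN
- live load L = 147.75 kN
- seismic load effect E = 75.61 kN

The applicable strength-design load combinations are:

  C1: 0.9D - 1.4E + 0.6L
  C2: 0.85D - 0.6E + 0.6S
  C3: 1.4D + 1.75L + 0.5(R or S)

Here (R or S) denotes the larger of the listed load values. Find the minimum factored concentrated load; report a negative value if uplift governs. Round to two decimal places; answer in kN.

(R or S) → R = 124.19 kN.
C1: 0.9(186.69) - 1.4(75.61) + 0.6(147.75) = 168.02 - 105.85 + 88.65 = 150.82
C2: 0.85(186.69) - 0.6(75.61) + 0.6(20.36) = 158.69 - 45.37 + 12.22 = 125.54
C3: 1.4(186.69) + 1.75(147.75) + 0.5(124.19) = 582.02
Combination 2 gives the minimum: 125.54 kN.

125.54 kN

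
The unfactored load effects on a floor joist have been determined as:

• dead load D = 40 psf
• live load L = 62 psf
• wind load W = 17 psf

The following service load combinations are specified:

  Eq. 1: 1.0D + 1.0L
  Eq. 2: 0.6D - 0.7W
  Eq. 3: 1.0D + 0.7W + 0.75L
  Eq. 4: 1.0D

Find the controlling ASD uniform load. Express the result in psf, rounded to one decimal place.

Eq. 1: 1.0(40) + 1.0(62) = 40.0 + 62.0 = 102.0
Eq. 2: 0.6(40) - 0.7(17) = 24.0 - 11.9 = 12.1
Eq. 3: 1.0(40) + 0.7(17) + 0.75(62) = 40.0 + 11.9 + 46.5 = 98.4
Eq. 4: 1.0(40) = 40.0
The controlling combination is 1, giving 102.0 psf.

102.0 psf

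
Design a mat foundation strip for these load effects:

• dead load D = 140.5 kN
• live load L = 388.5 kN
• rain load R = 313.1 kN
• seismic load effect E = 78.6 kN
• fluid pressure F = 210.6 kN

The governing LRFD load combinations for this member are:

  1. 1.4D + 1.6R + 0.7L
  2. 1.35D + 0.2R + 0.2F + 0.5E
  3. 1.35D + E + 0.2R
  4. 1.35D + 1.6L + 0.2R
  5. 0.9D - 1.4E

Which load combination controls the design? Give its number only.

1. 1.4(140.5) + 1.6(313.1) + 0.7(388.5) = 196.70 + 500.96 + 271.95 = 969.61
2. 1.35(140.5) + 0.2(313.1) + 0.2(210.6) + 0.5(78.6) = 189.68 + 62.62 + 42.12 + 39.30 = 333.72
3. 1.35(140.5) + 1.0(78.6) + 0.2(313.1) = 189.68 + 78.60 + 62.62 = 330.90
4. 1.35(140.5) + 1.6(388.5) + 0.2(313.1) = 189.68 + 621.60 + 62.62 = 873.90
5. 0.9(140.5) - 1.4(78.6) = 126.45 - 110.04 = 16.41
The largest value is 969.61 kN from combination 1.

Combination 1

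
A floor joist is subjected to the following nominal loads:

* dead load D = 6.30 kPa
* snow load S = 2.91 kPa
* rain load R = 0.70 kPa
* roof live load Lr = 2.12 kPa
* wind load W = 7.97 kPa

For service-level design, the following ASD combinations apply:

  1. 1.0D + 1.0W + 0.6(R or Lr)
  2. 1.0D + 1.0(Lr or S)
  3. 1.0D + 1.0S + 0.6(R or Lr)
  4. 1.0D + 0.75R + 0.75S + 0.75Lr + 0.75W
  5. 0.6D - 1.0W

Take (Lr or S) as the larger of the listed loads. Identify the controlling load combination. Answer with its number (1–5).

(R or Lr) → Lr = 2.12 kPa; (Lr or S) → S = 2.91 kPa.
1. 1.0(6.30) + 1.0(7.97) + 0.6(2.12) = 15.54
2. 1.0(6.30) + 1.0(2.91) = 9.21
3. 1.0(6.30) + 1.0(2.91) + 0.6(2.12) = 10.48
4. 1.0(6.30) + 0.75(0.70) + 0.75(2.91) + 0.75(2.12) + 0.75(7.97) = 16.58
5. 0.6(6.30) - 1.0(7.97) = -4.19
The largest value is 16.58 kPa from combination 4.

Combination 4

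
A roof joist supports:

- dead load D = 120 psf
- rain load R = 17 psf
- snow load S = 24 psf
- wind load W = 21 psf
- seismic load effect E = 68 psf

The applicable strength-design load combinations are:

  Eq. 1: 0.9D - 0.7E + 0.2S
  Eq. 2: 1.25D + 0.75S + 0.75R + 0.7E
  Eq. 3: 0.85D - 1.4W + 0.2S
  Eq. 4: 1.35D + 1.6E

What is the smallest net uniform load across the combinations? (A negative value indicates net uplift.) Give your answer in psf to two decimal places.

65.20 psf

Eq. 1: 0.9(120) - 0.7(68) + 0.2(24) = 108.00 - 47.60 + 4.80 = 65.20
Eq. 2: 1.25(120) + 0.75(24) + 0.75(17) + 0.7(68) = 150.00 + 18.00 + 12.75 + 47.60 = 228.35
Eq. 3: 0.85(120) - 1.4(21) + 0.2(24) = 102.00 - 29.40 + 4.80 = 77.40
Eq. 4: 1.35(120) + 1.6(68) = 162.00 + 108.80 = 270.80
Combination 1 gives the minimum: 65.20 psf.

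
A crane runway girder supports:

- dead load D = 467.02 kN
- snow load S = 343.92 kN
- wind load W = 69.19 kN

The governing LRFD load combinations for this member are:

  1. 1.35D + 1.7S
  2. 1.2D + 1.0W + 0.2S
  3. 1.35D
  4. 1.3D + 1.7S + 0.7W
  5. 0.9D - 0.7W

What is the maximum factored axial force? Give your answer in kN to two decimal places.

1. 1.35(467.02) + 1.7(343.92) = 630.48 + 584.66 = 1215.14
2. 1.2(467.02) + 1.0(69.19) + 0.2(343.92) = 698.40
3. 1.35(467.02) = 630.48
4. 1.3(467.02) + 1.7(343.92) + 0.7(69.19) = 607.13 + 584.66 + 48.43 = 1240.22
5. 0.9(467.02) - 0.7(69.19) = 420.32 - 48.43 = 371.89
The controlling combination is 4, giving 1240.22 kN.

1240.22 kN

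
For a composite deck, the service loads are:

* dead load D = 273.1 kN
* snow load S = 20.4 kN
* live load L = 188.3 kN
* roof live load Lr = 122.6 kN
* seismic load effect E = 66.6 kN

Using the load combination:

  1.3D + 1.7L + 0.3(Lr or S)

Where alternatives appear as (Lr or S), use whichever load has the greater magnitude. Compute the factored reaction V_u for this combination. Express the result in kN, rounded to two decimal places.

711.92 kN

(Lr or S) → Lr = 122.6 kN.
1.3(273.1) + 1.7(188.3) + 0.3(122.6) = 711.92
V_u = 711.92 kN.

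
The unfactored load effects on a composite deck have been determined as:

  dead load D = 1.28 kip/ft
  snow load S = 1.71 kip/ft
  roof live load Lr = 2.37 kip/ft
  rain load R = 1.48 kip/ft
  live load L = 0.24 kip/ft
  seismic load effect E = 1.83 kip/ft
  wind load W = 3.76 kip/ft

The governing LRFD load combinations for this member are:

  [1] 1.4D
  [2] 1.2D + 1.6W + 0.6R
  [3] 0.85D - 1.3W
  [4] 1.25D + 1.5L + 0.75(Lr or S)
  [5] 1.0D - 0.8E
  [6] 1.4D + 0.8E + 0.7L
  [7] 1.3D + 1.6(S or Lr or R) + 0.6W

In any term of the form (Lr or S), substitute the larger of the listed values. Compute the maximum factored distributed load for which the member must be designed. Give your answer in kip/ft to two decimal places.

(Lr or S) → Lr = 2.37 kip/ft; (S or Lr or R) → Lr = 2.37 kip/ft.
[1] 1.4(1.28) = 1.79
[2] 1.2(1.28) + 1.6(3.76) + 0.6(1.48) = 8.44
[3] 0.85(1.28) - 1.3(3.76) = 1.09 - 4.89 = -3.80
[4] 1.25(1.28) + 1.5(0.24) + 0.75(2.37) = 1.60 + 0.36 + 1.78 = 3.74
[5] 1.0(1.28) - 0.8(1.83) = 1.28 - 1.46 = -0.18
[6] 1.4(1.28) + 0.8(1.83) + 0.7(0.24) = 1.79 + 1.46 + 0.17 = 3.42
[7] 1.3(1.28) + 1.6(2.37) + 0.6(3.76) = 1.66 + 3.79 + 2.26 = 7.71
Combination 2 governs: w_u = 8.44 kip/ft.

8.44 kip/ft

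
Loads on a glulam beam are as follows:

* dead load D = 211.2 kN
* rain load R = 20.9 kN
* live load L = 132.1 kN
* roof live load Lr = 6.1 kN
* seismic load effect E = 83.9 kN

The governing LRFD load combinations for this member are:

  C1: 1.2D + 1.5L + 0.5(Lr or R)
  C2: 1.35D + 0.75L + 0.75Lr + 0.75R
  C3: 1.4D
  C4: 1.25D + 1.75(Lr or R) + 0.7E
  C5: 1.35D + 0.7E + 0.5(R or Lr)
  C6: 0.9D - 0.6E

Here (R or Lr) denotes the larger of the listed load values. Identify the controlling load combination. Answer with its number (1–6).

Combination 1

(Lr or R) → R = 20.9 kN; (R or Lr) → R = 20.9 kN.
C1: 1.2(211.2) + 1.5(132.1) + 0.5(20.9) = 462.0
C2: 1.35(211.2) + 0.75(132.1) + 0.75(6.1) + 0.75(20.9) = 404.4
C3: 1.4(211.2) = 295.7
C4: 1.25(211.2) + 1.75(20.9) + 0.7(83.9) = 264.0 + 36.6 + 58.7 = 359.3
C5: 1.35(211.2) + 0.7(83.9) + 0.5(20.9) = 285.1 + 58.7 + 10.5 = 354.3
C6: 0.9(211.2) - 0.6(83.9) = 139.7
The largest value is 462.0 kN from combination 1.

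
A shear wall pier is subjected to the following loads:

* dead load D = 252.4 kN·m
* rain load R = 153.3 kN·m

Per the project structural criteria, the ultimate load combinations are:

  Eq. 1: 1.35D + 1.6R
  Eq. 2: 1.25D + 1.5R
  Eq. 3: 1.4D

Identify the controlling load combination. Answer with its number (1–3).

Combination 1

Eq. 1: 1.35(252.4) + 1.6(153.3) = 340.74 + 245.28 = 586.02
Eq. 2: 1.25(252.4) + 1.5(153.3) = 315.50 + 229.95 = 545.45
Eq. 3: 1.4(252.4) = 353.36
The largest value is 586.02 kN·m from combination 1.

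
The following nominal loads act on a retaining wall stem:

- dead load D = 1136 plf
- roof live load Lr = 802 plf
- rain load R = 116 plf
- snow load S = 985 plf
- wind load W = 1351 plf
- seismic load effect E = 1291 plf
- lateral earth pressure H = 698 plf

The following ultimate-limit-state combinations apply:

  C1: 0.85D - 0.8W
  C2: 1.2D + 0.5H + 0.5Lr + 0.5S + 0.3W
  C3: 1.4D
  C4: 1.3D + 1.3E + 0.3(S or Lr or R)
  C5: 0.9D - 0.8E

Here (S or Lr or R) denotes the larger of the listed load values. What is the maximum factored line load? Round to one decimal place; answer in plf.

(S or Lr or R) → S = 985 plf.
C1: 0.85(1136) - 0.8(1351) = 965.6 - 1080.8 = -115.2
C2: 1.2(1136) + 0.5(698) + 0.5(802) + 0.5(985) + 0.3(1351) = 1363.2 + 349.0 + 401.0 + 492.5 + 405.3 = 3011.0
C3: 1.4(1136) = 1590.4
C4: 1.3(1136) + 1.3(1291) + 0.3(985) = 1476.8 + 1678.3 + 295.5 = 3450.6
C5: 0.9(1136) - 0.8(1291) = 1022.4 - 1032.8 = -10.4
The controlling combination is 4, giving 3450.6 plf.

3450.6 plf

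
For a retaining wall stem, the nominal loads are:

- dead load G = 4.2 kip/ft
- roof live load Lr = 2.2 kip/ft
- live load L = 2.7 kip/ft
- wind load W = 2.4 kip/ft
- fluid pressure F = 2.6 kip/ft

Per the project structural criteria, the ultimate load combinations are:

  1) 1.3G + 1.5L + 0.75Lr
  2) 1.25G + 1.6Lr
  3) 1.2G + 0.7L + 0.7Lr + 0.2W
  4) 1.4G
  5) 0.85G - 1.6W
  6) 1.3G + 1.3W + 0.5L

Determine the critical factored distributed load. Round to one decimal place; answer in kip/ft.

1) 1.3(4.2) + 1.5(2.7) + 0.75(2.2) = 11.2
2) 1.25(4.2) + 1.6(2.2) = 5.3 + 3.5 = 8.8
3) 1.2(4.2) + 0.7(2.7) + 0.7(2.2) + 0.2(2.4) = 9.0
4) 1.4(4.2) = 5.9
5) 0.85(4.2) - 1.6(2.4) = -0.3
6) 1.3(4.2) + 1.3(2.4) + 0.5(2.7) = 9.9
Combination 1 governs: w_u = 11.2 kip/ft.

11.2 kip/ft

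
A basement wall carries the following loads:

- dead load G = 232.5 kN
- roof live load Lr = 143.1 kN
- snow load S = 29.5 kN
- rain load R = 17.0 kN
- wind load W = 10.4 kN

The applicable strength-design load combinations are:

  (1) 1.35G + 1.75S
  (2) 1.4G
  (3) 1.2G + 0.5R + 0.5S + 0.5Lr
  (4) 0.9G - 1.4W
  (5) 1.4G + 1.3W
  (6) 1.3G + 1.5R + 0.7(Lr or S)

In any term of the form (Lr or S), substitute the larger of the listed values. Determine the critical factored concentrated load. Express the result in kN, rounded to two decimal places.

427.92 kN

(Lr or S) → Lr = 143.1 kN.
(1) 1.35(232.5) + 1.75(29.5) = 365.50
(2) 1.4(232.5) = 325.50
(3) 1.2(232.5) + 0.5(17.0) + 0.5(29.5) + 0.5(143.1) = 373.80
(4) 0.9(232.5) - 1.4(10.4) = 194.69
(5) 1.4(232.5) + 1.3(10.4) = 339.02
(6) 1.3(232.5) + 1.5(17.0) + 0.7(143.1) = 427.92
Combination 6 governs: P_u = 427.92 kN.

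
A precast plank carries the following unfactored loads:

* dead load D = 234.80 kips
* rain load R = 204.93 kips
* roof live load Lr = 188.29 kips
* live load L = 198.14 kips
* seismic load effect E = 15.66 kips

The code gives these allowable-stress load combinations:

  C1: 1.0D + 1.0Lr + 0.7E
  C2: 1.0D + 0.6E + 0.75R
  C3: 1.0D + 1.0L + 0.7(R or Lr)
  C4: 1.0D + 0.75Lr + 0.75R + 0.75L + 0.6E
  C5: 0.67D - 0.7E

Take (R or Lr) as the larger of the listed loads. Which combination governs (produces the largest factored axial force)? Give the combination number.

Combination 4

(R or Lr) → R = 204.93 kips.
C1: 1.0(234.80) + 1.0(188.29) + 0.7(15.66) = 434.05
C2: 1.0(234.80) + 0.6(15.66) + 0.75(204.93) = 397.89
C3: 1.0(234.80) + 1.0(198.14) + 0.7(204.93) = 576.39
C4: 1.0(234.80) + 0.75(188.29) + 0.75(204.93) + 0.75(198.14) + 0.6(15.66) = 687.72
C5: 0.67(234.80) - 0.7(15.66) = 146.35
The largest value is 687.72 kips from combination 4.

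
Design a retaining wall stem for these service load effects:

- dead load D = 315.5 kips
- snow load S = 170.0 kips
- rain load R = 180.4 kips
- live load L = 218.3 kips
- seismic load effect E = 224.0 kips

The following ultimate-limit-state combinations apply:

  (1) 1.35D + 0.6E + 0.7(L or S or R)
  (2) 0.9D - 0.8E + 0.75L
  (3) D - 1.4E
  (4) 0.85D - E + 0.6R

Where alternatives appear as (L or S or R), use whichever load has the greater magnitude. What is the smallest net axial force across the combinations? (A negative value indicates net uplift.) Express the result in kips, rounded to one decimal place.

(L or S or R) → L = 218.3 kips.
(1) 1.35(315.5) + 0.6(224.0) + 0.7(218.3) = 425.9 + 134.4 + 152.8 = 713.1
(2) 0.9(315.5) - 0.8(224.0) + 0.75(218.3) = 284.0 - 179.2 + 163.7 = 268.5
(3) 1.0(315.5) - 1.4(224.0) = 315.5 - 313.6 = 1.9
(4) 0.85(315.5) - 1.0(224.0) + 0.6(180.4) = 268.2 - 224.0 + 108.2 = 152.4
Combination 3 gives the minimum: 1.9 kips.

1.9 kips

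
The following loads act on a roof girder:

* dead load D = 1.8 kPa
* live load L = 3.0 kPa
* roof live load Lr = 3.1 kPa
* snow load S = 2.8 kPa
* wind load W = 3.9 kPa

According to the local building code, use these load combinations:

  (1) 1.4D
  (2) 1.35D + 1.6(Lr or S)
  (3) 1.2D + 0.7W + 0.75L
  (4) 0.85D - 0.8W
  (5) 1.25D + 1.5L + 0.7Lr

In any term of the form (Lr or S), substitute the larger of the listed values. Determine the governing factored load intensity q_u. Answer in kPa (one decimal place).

8.9 kPa

(Lr or S) → Lr = 3.1 kPa.
(1) 1.4(1.8) = 2.5
(2) 1.35(1.8) + 1.6(3.1) = 2.4 + 5.0 = 7.4
(3) 1.2(1.8) + 0.7(3.9) + 0.75(3.0) = 7.1
(4) 0.85(1.8) - 0.8(3.9) = 1.5 - 3.1 = -1.6
(5) 1.25(1.8) + 1.5(3.0) + 0.7(3.1) = 8.9
Combination 5 governs: q_u = 8.9 kPa.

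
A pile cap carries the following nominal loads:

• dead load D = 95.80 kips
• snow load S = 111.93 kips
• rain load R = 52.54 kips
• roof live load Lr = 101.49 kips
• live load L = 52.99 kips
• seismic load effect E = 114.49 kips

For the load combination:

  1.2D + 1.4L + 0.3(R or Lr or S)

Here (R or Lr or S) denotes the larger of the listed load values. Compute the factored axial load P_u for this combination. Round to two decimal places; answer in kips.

222.73 kips

(R or Lr or S) → S = 111.93 kips.
1.2(95.80) + 1.4(52.99) + 0.3(111.93) = 114.96 + 74.19 + 33.58 = 222.73
P_u = 222.73 kips.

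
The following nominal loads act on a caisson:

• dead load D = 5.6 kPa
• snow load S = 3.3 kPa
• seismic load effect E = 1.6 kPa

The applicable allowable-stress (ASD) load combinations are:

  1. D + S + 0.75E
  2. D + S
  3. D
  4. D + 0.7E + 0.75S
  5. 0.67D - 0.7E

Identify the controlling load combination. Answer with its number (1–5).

Combination 1

1. 1.0(5.6) + 1.0(3.3) + 0.75(1.6) = 10.1
2. 1.0(5.6) + 1.0(3.3) = 8.9
3. 1.0(5.6) = 5.6
4. 1.0(5.6) + 0.7(1.6) + 0.75(3.3) = 9.2
5. 0.67(5.6) - 0.7(1.6) = 2.6
The largest value is 10.1 kPa from combination 1.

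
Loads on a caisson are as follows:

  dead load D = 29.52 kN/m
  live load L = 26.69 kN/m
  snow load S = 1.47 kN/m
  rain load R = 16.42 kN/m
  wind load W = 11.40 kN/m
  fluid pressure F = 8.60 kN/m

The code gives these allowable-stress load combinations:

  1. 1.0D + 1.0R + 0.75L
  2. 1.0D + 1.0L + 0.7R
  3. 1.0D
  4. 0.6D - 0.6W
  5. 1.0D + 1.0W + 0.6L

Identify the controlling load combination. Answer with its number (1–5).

1. 1.0(29.52) + 1.0(16.42) + 0.75(26.69) = 29.52 + 16.42 + 20.02 = 65.96
2. 1.0(29.52) + 1.0(26.69) + 0.7(16.42) = 29.52 + 26.69 + 11.49 = 67.70
3. 1.0(29.52) = 29.52
4. 0.6(29.52) - 0.6(11.40) = 17.71 - 6.84 = 10.87
5. 1.0(29.52) + 1.0(11.40) + 0.6(26.69) = 29.52 + 11.40 + 16.01 = 56.93
The largest value is 67.70 kN/m from combination 2.

Combination 2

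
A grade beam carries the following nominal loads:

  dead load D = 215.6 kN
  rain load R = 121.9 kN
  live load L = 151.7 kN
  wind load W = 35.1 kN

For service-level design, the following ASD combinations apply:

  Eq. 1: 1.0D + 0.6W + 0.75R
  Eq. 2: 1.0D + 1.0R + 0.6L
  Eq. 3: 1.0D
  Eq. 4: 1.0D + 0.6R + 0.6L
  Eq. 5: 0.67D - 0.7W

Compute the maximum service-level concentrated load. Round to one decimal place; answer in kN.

428.5 kN

Eq. 1: 1.0(215.6) + 0.6(35.1) + 0.75(121.9) = 328.1
Eq. 2: 1.0(215.6) + 1.0(121.9) + 0.6(151.7) = 428.5
Eq. 3: 1.0(215.6) = 215.6
Eq. 4: 1.0(215.6) + 0.6(121.9) + 0.6(151.7) = 379.8
Eq. 5: 0.67(215.6) - 0.7(35.1) = 119.9
Maximum is from combination 2.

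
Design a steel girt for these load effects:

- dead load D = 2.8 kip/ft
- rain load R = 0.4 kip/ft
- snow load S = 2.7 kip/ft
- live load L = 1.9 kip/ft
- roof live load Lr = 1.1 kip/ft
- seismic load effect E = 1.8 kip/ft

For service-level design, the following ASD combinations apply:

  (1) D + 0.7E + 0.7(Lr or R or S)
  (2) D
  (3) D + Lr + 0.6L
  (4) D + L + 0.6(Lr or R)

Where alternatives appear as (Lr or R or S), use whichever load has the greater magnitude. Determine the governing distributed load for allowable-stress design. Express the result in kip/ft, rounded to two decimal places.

5.95 kip/ft

(Lr or R or S) → S = 2.7 kip/ft; (Lr or R) → Lr = 1.1 kip/ft.
(1) 1.0(2.8) + 0.7(1.8) + 0.7(2.7) = 2.80 + 1.26 + 1.89 = 5.95
(2) 1.0(2.8) = 2.80
(3) 1.0(2.8) + 1.0(1.1) + 0.6(1.9) = 2.80 + 1.10 + 1.14 = 5.04
(4) 1.0(2.8) + 1.0(1.9) + 0.6(1.1) = 2.80 + 1.90 + 0.66 = 5.36
Maximum is from combination 1.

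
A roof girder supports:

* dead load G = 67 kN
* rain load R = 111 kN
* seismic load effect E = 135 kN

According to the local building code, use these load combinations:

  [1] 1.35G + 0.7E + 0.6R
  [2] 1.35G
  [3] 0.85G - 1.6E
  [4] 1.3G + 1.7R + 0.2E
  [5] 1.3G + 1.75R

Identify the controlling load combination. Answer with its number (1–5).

Combination 4

[1] 1.35(67) + 0.7(135) + 0.6(111) = 90.5 + 94.5 + 66.6 = 251.6
[2] 1.35(67) = 90.5
[3] 0.85(67) - 1.6(135) = -159.1
[4] 1.3(67) + 1.7(111) + 0.2(135) = 87.1 + 188.7 + 27.0 = 302.8
[5] 1.3(67) + 1.75(111) = 87.1 + 194.3 = 281.4
The largest value is 302.8 kN from combination 4.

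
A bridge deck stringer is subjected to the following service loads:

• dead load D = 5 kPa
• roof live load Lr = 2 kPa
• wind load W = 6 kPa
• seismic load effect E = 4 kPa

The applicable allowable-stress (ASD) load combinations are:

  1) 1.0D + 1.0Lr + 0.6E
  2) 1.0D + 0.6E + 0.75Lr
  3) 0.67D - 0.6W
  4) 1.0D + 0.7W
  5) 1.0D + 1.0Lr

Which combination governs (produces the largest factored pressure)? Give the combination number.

Combination 1

1) 1.0(5) + 1.0(2) + 0.6(4) = 9.40
2) 1.0(5) + 0.6(4) + 0.75(2) = 8.90
3) 0.67(5) - 0.6(6) = -0.25
4) 1.0(5) + 0.7(6) = 9.20
5) 1.0(5) + 1.0(2) = 7.00
The largest value is 9.40 kPa from combination 1.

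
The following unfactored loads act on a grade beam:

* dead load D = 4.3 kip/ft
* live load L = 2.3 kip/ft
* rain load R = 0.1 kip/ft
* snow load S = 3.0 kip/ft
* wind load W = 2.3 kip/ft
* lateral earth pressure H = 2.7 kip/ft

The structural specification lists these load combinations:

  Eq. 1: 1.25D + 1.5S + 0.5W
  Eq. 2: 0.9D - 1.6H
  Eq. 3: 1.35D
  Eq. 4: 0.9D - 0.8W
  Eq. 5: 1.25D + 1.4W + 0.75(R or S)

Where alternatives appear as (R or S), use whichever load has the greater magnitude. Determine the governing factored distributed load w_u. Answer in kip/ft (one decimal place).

11.0 kip/ft

(R or S) → S = 3.0 kip/ft.
Eq. 1: 1.25(4.3) + 1.5(3.0) + 0.5(2.3) = 11.0
Eq. 2: 0.9(4.3) - 1.6(2.7) = -0.5
Eq. 3: 1.35(4.3) = 5.8
Eq. 4: 0.9(4.3) - 0.8(2.3) = 2.0
Eq. 5: 1.25(4.3) + 1.4(2.3) + 0.75(3.0) = 10.8
Maximum is from combination 1.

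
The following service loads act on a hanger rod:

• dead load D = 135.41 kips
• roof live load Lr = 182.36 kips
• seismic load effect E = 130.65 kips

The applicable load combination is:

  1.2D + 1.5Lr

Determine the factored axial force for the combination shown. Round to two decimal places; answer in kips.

436.03 kips

1.2(135.41) + 1.5(182.36) = 162.49 + 273.54 = 436.03
P_u = 436.03 kips.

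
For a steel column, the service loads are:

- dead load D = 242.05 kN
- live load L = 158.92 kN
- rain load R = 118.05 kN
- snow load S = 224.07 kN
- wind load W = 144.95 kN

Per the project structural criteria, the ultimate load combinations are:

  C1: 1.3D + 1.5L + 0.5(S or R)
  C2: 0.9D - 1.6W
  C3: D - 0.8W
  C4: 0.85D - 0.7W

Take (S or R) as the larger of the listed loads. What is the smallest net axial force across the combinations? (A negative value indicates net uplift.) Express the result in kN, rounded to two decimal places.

(S or R) → S = 224.07 kN.
C1: 1.3(242.05) + 1.5(158.92) + 0.5(224.07) = 665.08
C2: 0.9(242.05) - 1.6(144.95) = -14.08
C3: 1.0(242.05) - 0.8(144.95) = 242.05 - 115.96 = 126.09
C4: 0.85(242.05) - 0.7(144.95) = 104.28
Combination 2 gives the minimum: -14.08 kN.

-14.08 kN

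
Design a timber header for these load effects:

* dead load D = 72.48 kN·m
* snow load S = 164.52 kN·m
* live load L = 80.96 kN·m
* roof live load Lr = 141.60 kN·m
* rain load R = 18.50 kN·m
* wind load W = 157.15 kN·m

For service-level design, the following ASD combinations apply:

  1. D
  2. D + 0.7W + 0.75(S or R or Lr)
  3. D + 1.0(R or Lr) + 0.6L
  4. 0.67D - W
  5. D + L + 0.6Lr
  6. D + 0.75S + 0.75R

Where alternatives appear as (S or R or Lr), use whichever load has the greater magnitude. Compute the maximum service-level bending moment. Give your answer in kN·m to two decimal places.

305.88 kN·m

(S or R or Lr) → S = 164.52 kN·m; (R or Lr) → Lr = 141.60 kN·m.
1. 1.0(72.48) = 72.48
2. 1.0(72.48) + 0.7(157.15) + 0.75(164.52) = 72.48 + 110.01 + 123.39 = 305.88
3. 1.0(72.48) + 1.0(141.60) + 0.6(80.96) = 72.48 + 141.60 + 48.58 = 262.66
4. 0.67(72.48) - 1.0(157.15) = 48.56 - 157.15 = -108.59
5. 1.0(72.48) + 1.0(80.96) + 0.6(141.60) = 72.48 + 80.96 + 84.96 = 238.40
6. 1.0(72.48) + 0.75(164.52) + 0.75(18.50) = 72.48 + 123.39 + 13.88 = 209.75
Maximum is from combination 2.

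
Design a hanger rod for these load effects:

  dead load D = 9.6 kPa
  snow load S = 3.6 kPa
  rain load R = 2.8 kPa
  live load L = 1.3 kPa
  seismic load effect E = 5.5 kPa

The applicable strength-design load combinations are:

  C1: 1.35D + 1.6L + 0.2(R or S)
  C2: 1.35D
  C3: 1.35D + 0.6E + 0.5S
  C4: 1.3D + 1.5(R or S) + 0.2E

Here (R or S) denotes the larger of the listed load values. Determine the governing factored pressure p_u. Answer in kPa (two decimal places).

18.98 kPa

(R or S) → S = 3.6 kPa.
C1: 1.35(9.6) + 1.6(1.3) + 0.2(3.6) = 12.96 + 2.08 + 0.72 = 15.76
C2: 1.35(9.6) = 12.96
C3: 1.35(9.6) + 0.6(5.5) + 0.5(3.6) = 12.96 + 3.30 + 1.80 = 18.06
C4: 1.3(9.6) + 1.5(3.6) + 0.2(5.5) = 12.48 + 5.40 + 1.10 = 18.98
The controlling combination is 4, giving 18.98 kPa.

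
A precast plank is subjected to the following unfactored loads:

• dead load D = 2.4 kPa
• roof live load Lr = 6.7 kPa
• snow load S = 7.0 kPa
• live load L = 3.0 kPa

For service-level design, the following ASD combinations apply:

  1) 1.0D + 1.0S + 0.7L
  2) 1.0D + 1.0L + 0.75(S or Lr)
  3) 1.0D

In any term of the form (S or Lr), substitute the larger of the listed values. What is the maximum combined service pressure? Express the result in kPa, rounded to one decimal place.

11.5 kPa

(S or Lr) → S = 7.0 kPa.
1) 1.0(2.4) + 1.0(7.0) + 0.7(3.0) = 2.4 + 7.0 + 2.1 = 11.5
2) 1.0(2.4) + 1.0(3.0) + 0.75(7.0) = 2.4 + 3.0 + 5.3 = 10.7
3) 1.0(2.4) = 2.4
The controlling combination is 1, giving 11.5 kPa.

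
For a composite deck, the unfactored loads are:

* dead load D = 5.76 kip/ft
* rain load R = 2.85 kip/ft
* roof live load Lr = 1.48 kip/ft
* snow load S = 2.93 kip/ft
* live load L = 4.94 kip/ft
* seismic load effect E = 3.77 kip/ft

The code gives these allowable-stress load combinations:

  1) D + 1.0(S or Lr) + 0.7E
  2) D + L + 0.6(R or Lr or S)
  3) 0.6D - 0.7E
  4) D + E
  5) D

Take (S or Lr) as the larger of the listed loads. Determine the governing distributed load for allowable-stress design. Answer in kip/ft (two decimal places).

12.46 kip/ft

(S or Lr) → S = 2.93 kip/ft; (R or Lr or S) → S = 2.93 kip/ft.
1) 1.0(5.76) + 1.0(2.93) + 0.7(3.77) = 11.33
2) 1.0(5.76) + 1.0(4.94) + 0.6(2.93) = 12.46
3) 0.6(5.76) - 0.7(3.77) = 0.82
4) 1.0(5.76) + 1.0(3.77) = 9.53
5) 1.0(5.76) = 5.76
Combination 2 governs: w = 12.46 kip/ft.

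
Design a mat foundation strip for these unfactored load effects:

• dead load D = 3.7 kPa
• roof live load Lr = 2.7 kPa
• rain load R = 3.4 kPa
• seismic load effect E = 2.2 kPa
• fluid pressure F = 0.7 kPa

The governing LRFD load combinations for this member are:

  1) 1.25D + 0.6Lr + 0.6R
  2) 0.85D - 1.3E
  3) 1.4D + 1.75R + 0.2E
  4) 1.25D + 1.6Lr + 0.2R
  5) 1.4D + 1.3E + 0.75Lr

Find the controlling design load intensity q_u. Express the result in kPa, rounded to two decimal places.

11.57 kPa

1) 1.25(3.7) + 0.6(2.7) + 0.6(3.4) = 4.63 + 1.62 + 2.04 = 8.29
2) 0.85(3.7) - 1.3(2.2) = 3.15 - 2.86 = 0.29
3) 1.4(3.7) + 1.75(3.4) + 0.2(2.2) = 5.18 + 5.95 + 0.44 = 11.57
4) 1.25(3.7) + 1.6(2.7) + 0.2(3.4) = 4.63 + 4.32 + 0.68 = 9.63
5) 1.4(3.7) + 1.3(2.2) + 0.75(2.7) = 5.18 + 2.86 + 2.03 = 10.07
Maximum is from combination 3.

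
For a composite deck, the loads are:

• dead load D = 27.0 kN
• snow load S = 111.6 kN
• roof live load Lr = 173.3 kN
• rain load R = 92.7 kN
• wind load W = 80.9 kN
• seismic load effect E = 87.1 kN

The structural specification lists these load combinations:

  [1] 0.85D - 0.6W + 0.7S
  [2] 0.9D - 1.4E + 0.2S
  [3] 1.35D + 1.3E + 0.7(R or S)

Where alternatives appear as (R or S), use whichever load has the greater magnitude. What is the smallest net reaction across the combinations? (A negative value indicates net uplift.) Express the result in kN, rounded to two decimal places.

(R or S) → S = 111.6 kN.
[1] 0.85(27.0) - 0.6(80.9) + 0.7(111.6) = 22.95 - 48.54 + 78.12 = 52.53
[2] 0.9(27.0) - 1.4(87.1) + 0.2(111.6) = 24.30 - 121.94 + 22.32 = -75.32
[3] 1.35(27.0) + 1.3(87.1) + 0.7(111.6) = 36.45 + 113.23 + 78.12 = 227.80
Combination 2 gives the minimum: -75.32 kN.

-75.32 kN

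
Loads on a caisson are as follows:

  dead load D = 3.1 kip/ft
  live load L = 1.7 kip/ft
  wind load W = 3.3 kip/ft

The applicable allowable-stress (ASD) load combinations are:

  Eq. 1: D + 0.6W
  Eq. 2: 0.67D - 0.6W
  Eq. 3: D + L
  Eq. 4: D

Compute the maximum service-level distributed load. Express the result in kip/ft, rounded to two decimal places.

5.08 kip/ft

Eq. 1: 1.0(3.1) + 0.6(3.3) = 3.10 + 1.98 = 5.08
Eq. 2: 0.67(3.1) - 0.6(3.3) = 2.08 - 1.98 = 0.10
Eq. 3: 1.0(3.1) + 1.0(1.7) = 3.10 + 1.70 = 4.80
Eq. 4: 1.0(3.1) = 3.10
The controlling combination is 1, giving 5.08 kip/ft.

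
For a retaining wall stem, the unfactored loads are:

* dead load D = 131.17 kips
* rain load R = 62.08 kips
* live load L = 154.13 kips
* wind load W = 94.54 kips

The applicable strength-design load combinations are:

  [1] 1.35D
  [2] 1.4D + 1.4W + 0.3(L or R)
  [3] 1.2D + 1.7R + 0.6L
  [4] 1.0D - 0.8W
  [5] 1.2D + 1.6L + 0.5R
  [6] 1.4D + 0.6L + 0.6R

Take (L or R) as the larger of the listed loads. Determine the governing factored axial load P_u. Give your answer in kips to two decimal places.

(L or R) → L = 154.13 kips.
[1] 1.35(131.17) = 177.08
[2] 1.4(131.17) + 1.4(94.54) + 0.3(154.13) = 362.23
[3] 1.2(131.17) + 1.7(62.08) + 0.6(154.13) = 157.40 + 105.54 + 92.48 = 355.42
[4] 1.0(131.17) - 0.8(94.54) = 131.17 - 75.63 = 55.54
[5] 1.2(131.17) + 1.6(154.13) + 0.5(62.08) = 157.40 + 246.61 + 31.04 = 435.05
[6] 1.4(131.17) + 0.6(154.13) + 0.6(62.08) = 313.36
Combination 5 governs: P_u = 435.05 kips.

435.05 kips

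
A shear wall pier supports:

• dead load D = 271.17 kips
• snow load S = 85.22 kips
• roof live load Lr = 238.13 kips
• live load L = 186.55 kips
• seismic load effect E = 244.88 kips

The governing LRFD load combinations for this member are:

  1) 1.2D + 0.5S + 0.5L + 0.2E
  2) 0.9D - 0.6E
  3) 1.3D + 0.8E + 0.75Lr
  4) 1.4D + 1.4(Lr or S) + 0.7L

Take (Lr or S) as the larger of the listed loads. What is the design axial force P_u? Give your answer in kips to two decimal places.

(Lr or S) → Lr = 238.13 kips.
1) 1.2(271.17) + 0.5(85.22) + 0.5(186.55) + 0.2(244.88) = 510.27
2) 0.9(271.17) - 0.6(244.88) = 97.13
3) 1.3(271.17) + 0.8(244.88) + 0.75(238.13) = 727.02
4) 1.4(271.17) + 1.4(238.13) + 0.7(186.55) = 843.61
The controlling combination is 4, giving 843.61 kips.

843.61 kips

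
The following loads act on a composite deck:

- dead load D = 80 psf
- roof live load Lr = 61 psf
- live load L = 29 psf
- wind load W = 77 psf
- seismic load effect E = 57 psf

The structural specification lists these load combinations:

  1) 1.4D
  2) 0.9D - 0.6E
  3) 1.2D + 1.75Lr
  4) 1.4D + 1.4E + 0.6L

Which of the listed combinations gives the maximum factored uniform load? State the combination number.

1) 1.4(80) = 112.0
2) 0.9(80) - 0.6(57) = 37.8
3) 1.2(80) + 1.75(61) = 202.8
4) 1.4(80) + 1.4(57) + 0.6(29) = 209.2
The largest value is 209.2 psf from combination 4.

Combination 4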